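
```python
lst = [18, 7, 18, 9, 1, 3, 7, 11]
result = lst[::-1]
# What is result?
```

lst has length 8. The slice lst[::-1] selects indices [7, 6, 5, 4, 3, 2, 1, 0] (7->11, 6->7, 5->3, 4->1, 3->9, 2->18, 1->7, 0->18), giving [11, 7, 3, 1, 9, 18, 7, 18].

[11, 7, 3, 1, 9, 18, 7, 18]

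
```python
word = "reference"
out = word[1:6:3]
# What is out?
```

word has length 9. The slice word[1:6:3] selects indices [1, 4] (1->'e', 4->'r'), giving 'er'.

'er'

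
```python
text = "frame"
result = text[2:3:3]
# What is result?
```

text has length 5. The slice text[2:3:3] selects indices [2] (2->'a'), giving 'a'.

'a'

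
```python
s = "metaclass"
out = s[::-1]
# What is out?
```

s has length 9. The slice s[::-1] selects indices [8, 7, 6, 5, 4, 3, 2, 1, 0] (8->'s', 7->'s', 6->'a', 5->'l', 4->'c', 3->'a', 2->'t', 1->'e', 0->'m'), giving 'ssalcatem'.

'ssalcatem'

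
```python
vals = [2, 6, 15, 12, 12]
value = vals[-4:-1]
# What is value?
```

vals has length 5. The slice vals[-4:-1] selects indices [1, 2, 3] (1->6, 2->15, 3->12), giving [6, 15, 12].

[6, 15, 12]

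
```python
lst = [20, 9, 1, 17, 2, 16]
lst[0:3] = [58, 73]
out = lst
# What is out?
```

lst starts as [20, 9, 1, 17, 2, 16] (length 6). The slice lst[0:3] covers indices [0, 1, 2] with values [20, 9, 1]. Replacing that slice with [58, 73] (different length) produces [58, 73, 17, 2, 16].

[58, 73, 17, 2, 16]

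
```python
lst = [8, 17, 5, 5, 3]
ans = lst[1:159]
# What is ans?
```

lst has length 5. The slice lst[1:159] selects indices [1, 2, 3, 4] (1->17, 2->5, 3->5, 4->3), giving [17, 5, 5, 3].

[17, 5, 5, 3]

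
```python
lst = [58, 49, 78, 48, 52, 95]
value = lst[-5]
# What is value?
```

lst has length 6. Negative index -5 maps to positive index 6 + (-5) = 1. lst[1] = 49.

49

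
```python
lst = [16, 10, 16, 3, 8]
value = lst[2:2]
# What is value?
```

lst has length 5. The slice lst[2:2] resolves to an empty index range, so the result is [].

[]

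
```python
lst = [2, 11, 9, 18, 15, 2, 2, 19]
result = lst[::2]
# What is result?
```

lst has length 8. The slice lst[::2] selects indices [0, 2, 4, 6] (0->2, 2->9, 4->15, 6->2), giving [2, 9, 15, 2].

[2, 9, 15, 2]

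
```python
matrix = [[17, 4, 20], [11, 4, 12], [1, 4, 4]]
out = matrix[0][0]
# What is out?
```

matrix[0] = [17, 4, 20]. Taking column 0 of that row yields 17.

17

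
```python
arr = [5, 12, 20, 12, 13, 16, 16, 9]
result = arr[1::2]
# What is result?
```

arr has length 8. The slice arr[1::2] selects indices [1, 3, 5, 7] (1->12, 3->12, 5->16, 7->9), giving [12, 12, 16, 9].

[12, 12, 16, 9]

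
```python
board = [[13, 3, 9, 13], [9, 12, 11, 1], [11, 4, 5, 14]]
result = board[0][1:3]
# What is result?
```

board[0] = [13, 3, 9, 13]. board[0] has length 4. The slice board[0][1:3] selects indices [1, 2] (1->3, 2->9), giving [3, 9].

[3, 9]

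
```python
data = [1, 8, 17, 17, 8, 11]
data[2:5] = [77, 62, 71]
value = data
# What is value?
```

data starts as [1, 8, 17, 17, 8, 11] (length 6). The slice data[2:5] covers indices [2, 3, 4] with values [17, 17, 8]. Replacing that slice with [77, 62, 71] (same length) produces [1, 8, 77, 62, 71, 11].

[1, 8, 77, 62, 71, 11]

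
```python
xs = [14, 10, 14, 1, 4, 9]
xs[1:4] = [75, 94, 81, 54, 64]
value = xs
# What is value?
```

xs starts as [14, 10, 14, 1, 4, 9] (length 6). The slice xs[1:4] covers indices [1, 2, 3] with values [10, 14, 1]. Replacing that slice with [75, 94, 81, 54, 64] (different length) produces [14, 75, 94, 81, 54, 64, 4, 9].

[14, 75, 94, 81, 54, 64, 4, 9]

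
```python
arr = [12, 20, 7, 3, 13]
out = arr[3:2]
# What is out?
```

arr has length 5. The slice arr[3:2] resolves to an empty index range, so the result is [].

[]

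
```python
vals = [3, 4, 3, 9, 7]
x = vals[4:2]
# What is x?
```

vals has length 5. The slice vals[4:2] resolves to an empty index range, so the result is [].

[]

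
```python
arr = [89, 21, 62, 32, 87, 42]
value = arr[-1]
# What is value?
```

arr has length 6. Negative index -1 maps to positive index 6 + (-1) = 5. arr[5] = 42.

42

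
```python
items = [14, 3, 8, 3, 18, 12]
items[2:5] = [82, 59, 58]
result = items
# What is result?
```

items starts as [14, 3, 8, 3, 18, 12] (length 6). The slice items[2:5] covers indices [2, 3, 4] with values [8, 3, 18]. Replacing that slice with [82, 59, 58] (same length) produces [14, 3, 82, 59, 58, 12].

[14, 3, 82, 59, 58, 12]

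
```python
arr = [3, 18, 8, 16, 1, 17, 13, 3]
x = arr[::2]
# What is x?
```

arr has length 8. The slice arr[::2] selects indices [0, 2, 4, 6] (0->3, 2->8, 4->1, 6->13), giving [3, 8, 1, 13].

[3, 8, 1, 13]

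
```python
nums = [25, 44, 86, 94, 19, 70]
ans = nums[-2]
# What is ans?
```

nums has length 6. Negative index -2 maps to positive index 6 + (-2) = 4. nums[4] = 19.

19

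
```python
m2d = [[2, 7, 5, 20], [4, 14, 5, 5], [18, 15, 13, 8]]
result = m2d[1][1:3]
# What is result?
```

m2d[1] = [4, 14, 5, 5]. m2d[1] has length 4. The slice m2d[1][1:3] selects indices [1, 2] (1->14, 2->5), giving [14, 5].

[14, 5]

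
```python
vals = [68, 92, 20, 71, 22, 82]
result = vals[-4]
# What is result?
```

vals has length 6. Negative index -4 maps to positive index 6 + (-4) = 2. vals[2] = 20.

20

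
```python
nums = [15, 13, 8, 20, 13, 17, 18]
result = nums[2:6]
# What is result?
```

nums has length 7. The slice nums[2:6] selects indices [2, 3, 4, 5] (2->8, 3->20, 4->13, 5->17), giving [8, 20, 13, 17].

[8, 20, 13, 17]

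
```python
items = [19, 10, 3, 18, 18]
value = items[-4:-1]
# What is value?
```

items has length 5. The slice items[-4:-1] selects indices [1, 2, 3] (1->10, 2->3, 3->18), giving [10, 3, 18].

[10, 3, 18]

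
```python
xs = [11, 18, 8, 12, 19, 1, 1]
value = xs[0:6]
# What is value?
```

xs has length 7. The slice xs[0:6] selects indices [0, 1, 2, 3, 4, 5] (0->11, 1->18, 2->8, 3->12, 4->19, 5->1), giving [11, 18, 8, 12, 19, 1].

[11, 18, 8, 12, 19, 1]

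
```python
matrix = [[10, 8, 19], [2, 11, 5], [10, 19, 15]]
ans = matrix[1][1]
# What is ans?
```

matrix[1] = [2, 11, 5]. Taking column 1 of that row yields 11.

11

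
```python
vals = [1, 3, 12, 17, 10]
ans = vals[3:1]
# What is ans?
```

vals has length 5. The slice vals[3:1] resolves to an empty index range, so the result is [].

[]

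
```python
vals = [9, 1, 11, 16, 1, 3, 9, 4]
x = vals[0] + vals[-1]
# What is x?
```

vals has length 8. vals[0] = 9.
vals has length 8. Negative index -1 maps to positive index 8 + (-1) = 7. vals[7] = 4.
Sum: 9 + 4 = 13.

13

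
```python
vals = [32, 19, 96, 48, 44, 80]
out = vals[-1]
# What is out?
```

vals has length 6. Negative index -1 maps to positive index 6 + (-1) = 5. vals[5] = 80.

80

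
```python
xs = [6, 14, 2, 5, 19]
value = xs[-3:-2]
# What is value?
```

xs has length 5. The slice xs[-3:-2] selects indices [2] (2->2), giving [2].

[2]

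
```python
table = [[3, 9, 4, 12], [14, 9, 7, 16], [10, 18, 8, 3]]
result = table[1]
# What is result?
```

table has 3 rows. Row 1 is [14, 9, 7, 16].

[14, 9, 7, 16]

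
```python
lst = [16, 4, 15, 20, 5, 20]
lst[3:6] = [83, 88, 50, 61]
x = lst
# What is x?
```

lst starts as [16, 4, 15, 20, 5, 20] (length 6). The slice lst[3:6] covers indices [3, 4, 5] with values [20, 5, 20]. Replacing that slice with [83, 88, 50, 61] (different length) produces [16, 4, 15, 83, 88, 50, 61].

[16, 4, 15, 83, 88, 50, 61]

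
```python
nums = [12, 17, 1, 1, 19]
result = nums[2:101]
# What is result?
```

nums has length 5. The slice nums[2:101] selects indices [2, 3, 4] (2->1, 3->1, 4->19), giving [1, 1, 19].

[1, 1, 19]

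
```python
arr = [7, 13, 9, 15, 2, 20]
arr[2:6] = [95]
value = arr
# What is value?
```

arr starts as [7, 13, 9, 15, 2, 20] (length 6). The slice arr[2:6] covers indices [2, 3, 4, 5] with values [9, 15, 2, 20]. Replacing that slice with [95] (different length) produces [7, 13, 95].

[7, 13, 95]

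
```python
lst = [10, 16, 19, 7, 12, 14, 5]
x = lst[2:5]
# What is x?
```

lst has length 7. The slice lst[2:5] selects indices [2, 3, 4] (2->19, 3->7, 4->12), giving [19, 7, 12].

[19, 7, 12]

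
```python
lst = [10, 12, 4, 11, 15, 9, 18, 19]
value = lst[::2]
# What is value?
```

lst has length 8. The slice lst[::2] selects indices [0, 2, 4, 6] (0->10, 2->4, 4->15, 6->18), giving [10, 4, 15, 18].

[10, 4, 15, 18]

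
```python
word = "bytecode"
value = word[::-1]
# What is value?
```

word has length 8. The slice word[::-1] selects indices [7, 6, 5, 4, 3, 2, 1, 0] (7->'e', 6->'d', 5->'o', 4->'c', 3->'e', 2->'t', 1->'y', 0->'b'), giving 'edocetyb'.

'edocetyb'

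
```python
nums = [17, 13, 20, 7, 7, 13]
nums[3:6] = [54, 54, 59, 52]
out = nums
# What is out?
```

nums starts as [17, 13, 20, 7, 7, 13] (length 6). The slice nums[3:6] covers indices [3, 4, 5] with values [7, 7, 13]. Replacing that slice with [54, 54, 59, 52] (different length) produces [17, 13, 20, 54, 54, 59, 52].

[17, 13, 20, 54, 54, 59, 52]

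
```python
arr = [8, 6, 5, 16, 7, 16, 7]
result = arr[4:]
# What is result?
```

arr has length 7. The slice arr[4:] selects indices [4, 5, 6] (4->7, 5->16, 6->7), giving [7, 16, 7].

[7, 16, 7]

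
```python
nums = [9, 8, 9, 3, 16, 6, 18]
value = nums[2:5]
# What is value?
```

nums has length 7. The slice nums[2:5] selects indices [2, 3, 4] (2->9, 3->3, 4->16), giving [9, 3, 16].

[9, 3, 16]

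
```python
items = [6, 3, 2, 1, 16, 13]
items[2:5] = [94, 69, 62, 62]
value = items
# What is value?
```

items starts as [6, 3, 2, 1, 16, 13] (length 6). The slice items[2:5] covers indices [2, 3, 4] with values [2, 1, 16]. Replacing that slice with [94, 69, 62, 62] (different length) produces [6, 3, 94, 69, 62, 62, 13].

[6, 3, 94, 69, 62, 62, 13]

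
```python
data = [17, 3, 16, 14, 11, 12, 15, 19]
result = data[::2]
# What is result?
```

data has length 8. The slice data[::2] selects indices [0, 2, 4, 6] (0->17, 2->16, 4->11, 6->15), giving [17, 16, 11, 15].

[17, 16, 11, 15]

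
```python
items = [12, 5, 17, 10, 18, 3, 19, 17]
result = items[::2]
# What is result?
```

items has length 8. The slice items[::2] selects indices [0, 2, 4, 6] (0->12, 2->17, 4->18, 6->19), giving [12, 17, 18, 19].

[12, 17, 18, 19]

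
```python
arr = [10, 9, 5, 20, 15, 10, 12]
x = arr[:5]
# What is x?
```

arr has length 7. The slice arr[:5] selects indices [0, 1, 2, 3, 4] (0->10, 1->9, 2->5, 3->20, 4->15), giving [10, 9, 5, 20, 15].

[10, 9, 5, 20, 15]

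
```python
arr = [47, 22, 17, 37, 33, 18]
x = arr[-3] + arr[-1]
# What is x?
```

arr has length 6. Negative index -3 maps to positive index 6 + (-3) = 3. arr[3] = 37.
arr has length 6. Negative index -1 maps to positive index 6 + (-1) = 5. arr[5] = 18.
Sum: 37 + 18 = 55.

55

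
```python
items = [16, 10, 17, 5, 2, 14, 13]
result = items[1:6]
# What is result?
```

items has length 7. The slice items[1:6] selects indices [1, 2, 3, 4, 5] (1->10, 2->17, 3->5, 4->2, 5->14), giving [10, 17, 5, 2, 14].

[10, 17, 5, 2, 14]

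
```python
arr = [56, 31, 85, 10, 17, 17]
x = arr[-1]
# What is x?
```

arr has length 6. Negative index -1 maps to positive index 6 + (-1) = 5. arr[5] = 17.

17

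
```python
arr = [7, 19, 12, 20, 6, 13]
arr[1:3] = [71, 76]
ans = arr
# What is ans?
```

arr starts as [7, 19, 12, 20, 6, 13] (length 6). The slice arr[1:3] covers indices [1, 2] with values [19, 12]. Replacing that slice with [71, 76] (same length) produces [7, 71, 76, 20, 6, 13].

[7, 71, 76, 20, 6, 13]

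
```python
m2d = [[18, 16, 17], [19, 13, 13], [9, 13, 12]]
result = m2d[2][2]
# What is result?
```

m2d[2] = [9, 13, 12]. Taking column 2 of that row yields 12.

12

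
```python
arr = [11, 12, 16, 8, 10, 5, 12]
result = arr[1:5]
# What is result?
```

arr has length 7. The slice arr[1:5] selects indices [1, 2, 3, 4] (1->12, 2->16, 3->8, 4->10), giving [12, 16, 8, 10].

[12, 16, 8, 10]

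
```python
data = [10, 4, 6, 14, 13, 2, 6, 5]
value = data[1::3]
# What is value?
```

data has length 8. The slice data[1::3] selects indices [1, 4, 7] (1->4, 4->13, 7->5), giving [4, 13, 5].

[4, 13, 5]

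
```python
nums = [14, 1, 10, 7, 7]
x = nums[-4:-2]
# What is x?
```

nums has length 5. The slice nums[-4:-2] selects indices [1, 2] (1->1, 2->10), giving [1, 10].

[1, 10]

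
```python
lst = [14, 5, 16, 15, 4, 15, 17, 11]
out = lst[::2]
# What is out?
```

lst has length 8. The slice lst[::2] selects indices [0, 2, 4, 6] (0->14, 2->16, 4->4, 6->17), giving [14, 16, 4, 17].

[14, 16, 4, 17]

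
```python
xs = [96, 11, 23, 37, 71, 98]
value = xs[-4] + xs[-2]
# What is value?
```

xs has length 6. Negative index -4 maps to positive index 6 + (-4) = 2. xs[2] = 23.
xs has length 6. Negative index -2 maps to positive index 6 + (-2) = 4. xs[4] = 71.
Sum: 23 + 71 = 94.

94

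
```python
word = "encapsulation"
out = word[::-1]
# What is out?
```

word has length 13. The slice word[::-1] selects indices [12, 11, 10, 9, 8, 7, 6, 5, 4, 3, 2, 1, 0] (12->'n', 11->'o', 10->'i', 9->'t', 8->'a', 7->'l', 6->'u', 5->'s', 4->'p', 3->'a', 2->'c', 1->'n', 0->'e'), giving 'noitaluspacne'.

'noitaluspacne'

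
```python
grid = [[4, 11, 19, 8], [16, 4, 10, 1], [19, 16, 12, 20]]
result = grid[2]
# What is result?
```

grid has 3 rows. Row 2 is [19, 16, 12, 20].

[19, 16, 12, 20]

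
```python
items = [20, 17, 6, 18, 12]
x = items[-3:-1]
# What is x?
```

items has length 5. The slice items[-3:-1] selects indices [2, 3] (2->6, 3->18), giving [6, 18].

[6, 18]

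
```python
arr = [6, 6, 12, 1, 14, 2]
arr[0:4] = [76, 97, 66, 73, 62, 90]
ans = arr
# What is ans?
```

arr starts as [6, 6, 12, 1, 14, 2] (length 6). The slice arr[0:4] covers indices [0, 1, 2, 3] with values [6, 6, 12, 1]. Replacing that slice with [76, 97, 66, 73, 62, 90] (different length) produces [76, 97, 66, 73, 62, 90, 14, 2].

[76, 97, 66, 73, 62, 90, 14, 2]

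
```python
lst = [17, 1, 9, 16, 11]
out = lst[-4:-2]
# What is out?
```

lst has length 5. The slice lst[-4:-2] selects indices [1, 2] (1->1, 2->9), giving [1, 9].

[1, 9]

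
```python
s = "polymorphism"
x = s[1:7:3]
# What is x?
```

s has length 12. The slice s[1:7:3] selects indices [1, 4] (1->'o', 4->'m'), giving 'om'.

'om'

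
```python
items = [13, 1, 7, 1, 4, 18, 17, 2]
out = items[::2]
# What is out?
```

items has length 8. The slice items[::2] selects indices [0, 2, 4, 6] (0->13, 2->7, 4->4, 6->17), giving [13, 7, 4, 17].

[13, 7, 4, 17]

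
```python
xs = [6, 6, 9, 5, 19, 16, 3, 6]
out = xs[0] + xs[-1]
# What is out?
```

xs has length 8. xs[0] = 6.
xs has length 8. Negative index -1 maps to positive index 8 + (-1) = 7. xs[7] = 6.
Sum: 6 + 6 = 12.

12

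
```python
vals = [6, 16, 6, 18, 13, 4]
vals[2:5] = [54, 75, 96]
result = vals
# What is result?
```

vals starts as [6, 16, 6, 18, 13, 4] (length 6). The slice vals[2:5] covers indices [2, 3, 4] with values [6, 18, 13]. Replacing that slice with [54, 75, 96] (same length) produces [6, 16, 54, 75, 96, 4].

[6, 16, 54, 75, 96, 4]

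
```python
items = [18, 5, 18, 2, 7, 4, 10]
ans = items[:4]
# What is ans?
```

items has length 7. The slice items[:4] selects indices [0, 1, 2, 3] (0->18, 1->5, 2->18, 3->2), giving [18, 5, 18, 2].

[18, 5, 18, 2]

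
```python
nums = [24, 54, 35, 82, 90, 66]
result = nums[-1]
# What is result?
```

nums has length 6. Negative index -1 maps to positive index 6 + (-1) = 5. nums[5] = 66.

66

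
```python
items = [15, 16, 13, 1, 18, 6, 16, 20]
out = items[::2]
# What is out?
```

items has length 8. The slice items[::2] selects indices [0, 2, 4, 6] (0->15, 2->13, 4->18, 6->16), giving [15, 13, 18, 16].

[15, 13, 18, 16]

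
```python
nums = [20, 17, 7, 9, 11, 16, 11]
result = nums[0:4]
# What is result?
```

nums has length 7. The slice nums[0:4] selects indices [0, 1, 2, 3] (0->20, 1->17, 2->7, 3->9), giving [20, 17, 7, 9].

[20, 17, 7, 9]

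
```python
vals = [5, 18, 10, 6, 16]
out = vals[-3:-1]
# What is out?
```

vals has length 5. The slice vals[-3:-1] selects indices [2, 3] (2->10, 3->6), giving [10, 6].

[10, 6]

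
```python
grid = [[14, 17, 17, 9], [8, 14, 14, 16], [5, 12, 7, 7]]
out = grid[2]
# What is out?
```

grid has 3 rows. Row 2 is [5, 12, 7, 7].

[5, 12, 7, 7]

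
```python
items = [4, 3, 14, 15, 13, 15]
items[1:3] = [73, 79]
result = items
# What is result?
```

items starts as [4, 3, 14, 15, 13, 15] (length 6). The slice items[1:3] covers indices [1, 2] with values [3, 14]. Replacing that slice with [73, 79] (same length) produces [4, 73, 79, 15, 13, 15].

[4, 73, 79, 15, 13, 15]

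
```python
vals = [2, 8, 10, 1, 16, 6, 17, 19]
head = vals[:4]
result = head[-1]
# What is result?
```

vals has length 8. The slice vals[:4] selects indices [0, 1, 2, 3] (0->2, 1->8, 2->10, 3->1), giving [2, 8, 10, 1]. So head = [2, 8, 10, 1]. Then head[-1] = 1.

1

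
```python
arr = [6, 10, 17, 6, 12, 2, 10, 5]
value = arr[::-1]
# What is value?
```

arr has length 8. The slice arr[::-1] selects indices [7, 6, 5, 4, 3, 2, 1, 0] (7->5, 6->10, 5->2, 4->12, 3->6, 2->17, 1->10, 0->6), giving [5, 10, 2, 12, 6, 17, 10, 6].

[5, 10, 2, 12, 6, 17, 10, 6]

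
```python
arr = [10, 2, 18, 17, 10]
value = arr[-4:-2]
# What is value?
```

arr has length 5. The slice arr[-4:-2] selects indices [1, 2] (1->2, 2->18), giving [2, 18].

[2, 18]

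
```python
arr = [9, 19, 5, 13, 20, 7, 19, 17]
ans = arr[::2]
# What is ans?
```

arr has length 8. The slice arr[::2] selects indices [0, 2, 4, 6] (0->9, 2->5, 4->20, 6->19), giving [9, 5, 20, 19].

[9, 5, 20, 19]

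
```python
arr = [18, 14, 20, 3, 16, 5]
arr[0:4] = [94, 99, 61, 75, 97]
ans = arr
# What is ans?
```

arr starts as [18, 14, 20, 3, 16, 5] (length 6). The slice arr[0:4] covers indices [0, 1, 2, 3] with values [18, 14, 20, 3]. Replacing that slice with [94, 99, 61, 75, 97] (different length) produces [94, 99, 61, 75, 97, 16, 5].

[94, 99, 61, 75, 97, 16, 5]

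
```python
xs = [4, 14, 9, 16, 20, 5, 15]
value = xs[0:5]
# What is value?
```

xs has length 7. The slice xs[0:5] selects indices [0, 1, 2, 3, 4] (0->4, 1->14, 2->9, 3->16, 4->20), giving [4, 14, 9, 16, 20].

[4, 14, 9, 16, 20]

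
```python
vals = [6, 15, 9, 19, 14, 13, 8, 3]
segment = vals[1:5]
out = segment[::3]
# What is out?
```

vals has length 8. The slice vals[1:5] selects indices [1, 2, 3, 4] (1->15, 2->9, 3->19, 4->14), giving [15, 9, 19, 14]. So segment = [15, 9, 19, 14]. segment has length 4. The slice segment[::3] selects indices [0, 3] (0->15, 3->14), giving [15, 14].

[15, 14]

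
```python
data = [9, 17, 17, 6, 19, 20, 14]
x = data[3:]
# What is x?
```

data has length 7. The slice data[3:] selects indices [3, 4, 5, 6] (3->6, 4->19, 5->20, 6->14), giving [6, 19, 20, 14].

[6, 19, 20, 14]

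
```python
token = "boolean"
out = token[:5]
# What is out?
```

token has length 7. The slice token[:5] selects indices [0, 1, 2, 3, 4] (0->'b', 1->'o', 2->'o', 3->'l', 4->'e'), giving 'boole'.

'boole'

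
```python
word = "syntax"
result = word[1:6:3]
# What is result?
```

word has length 6. The slice word[1:6:3] selects indices [1, 4] (1->'y', 4->'a'), giving 'ya'.

'ya'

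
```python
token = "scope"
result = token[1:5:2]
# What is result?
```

token has length 5. The slice token[1:5:2] selects indices [1, 3] (1->'c', 3->'p'), giving 'cp'.

'cp'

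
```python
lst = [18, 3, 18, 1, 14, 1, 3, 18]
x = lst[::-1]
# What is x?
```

lst has length 8. The slice lst[::-1] selects indices [7, 6, 5, 4, 3, 2, 1, 0] (7->18, 6->3, 5->1, 4->14, 3->1, 2->18, 1->3, 0->18), giving [18, 3, 1, 14, 1, 18, 3, 18].

[18, 3, 1, 14, 1, 18, 3, 18]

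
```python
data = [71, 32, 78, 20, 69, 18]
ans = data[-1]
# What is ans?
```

data has length 6. Negative index -1 maps to positive index 6 + (-1) = 5. data[5] = 18.

18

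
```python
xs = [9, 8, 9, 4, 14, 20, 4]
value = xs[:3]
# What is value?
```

xs has length 7. The slice xs[:3] selects indices [0, 1, 2] (0->9, 1->8, 2->9), giving [9, 8, 9].

[9, 8, 9]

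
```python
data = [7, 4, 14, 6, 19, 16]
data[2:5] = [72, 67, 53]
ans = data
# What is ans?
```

data starts as [7, 4, 14, 6, 19, 16] (length 6). The slice data[2:5] covers indices [2, 3, 4] with values [14, 6, 19]. Replacing that slice with [72, 67, 53] (same length) produces [7, 4, 72, 67, 53, 16].

[7, 4, 72, 67, 53, 16]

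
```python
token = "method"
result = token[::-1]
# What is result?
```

token has length 6. The slice token[::-1] selects indices [5, 4, 3, 2, 1, 0] (5->'d', 4->'o', 3->'h', 2->'t', 1->'e', 0->'m'), giving 'dohtem'.

'dohtem'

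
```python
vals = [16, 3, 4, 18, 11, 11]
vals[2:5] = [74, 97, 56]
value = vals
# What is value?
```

vals starts as [16, 3, 4, 18, 11, 11] (length 6). The slice vals[2:5] covers indices [2, 3, 4] with values [4, 18, 11]. Replacing that slice with [74, 97, 56] (same length) produces [16, 3, 74, 97, 56, 11].

[16, 3, 74, 97, 56, 11]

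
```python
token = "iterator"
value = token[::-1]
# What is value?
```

token has length 8. The slice token[::-1] selects indices [7, 6, 5, 4, 3, 2, 1, 0] (7->'r', 6->'o', 5->'t', 4->'a', 3->'r', 2->'e', 1->'t', 0->'i'), giving 'rotareti'.

'rotareti'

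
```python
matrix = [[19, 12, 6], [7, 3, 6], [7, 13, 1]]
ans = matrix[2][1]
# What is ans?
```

matrix[2] = [7, 13, 1]. Taking column 1 of that row yields 13.

13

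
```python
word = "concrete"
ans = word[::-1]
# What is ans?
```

word has length 8. The slice word[::-1] selects indices [7, 6, 5, 4, 3, 2, 1, 0] (7->'e', 6->'t', 5->'e', 4->'r', 3->'c', 2->'n', 1->'o', 0->'c'), giving 'etercnoc'.

'etercnoc'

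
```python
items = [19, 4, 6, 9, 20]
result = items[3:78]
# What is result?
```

items has length 5. The slice items[3:78] selects indices [3, 4] (3->9, 4->20), giving [9, 20].

[9, 20]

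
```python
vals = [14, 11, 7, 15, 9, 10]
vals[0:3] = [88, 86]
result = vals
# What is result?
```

vals starts as [14, 11, 7, 15, 9, 10] (length 6). The slice vals[0:3] covers indices [0, 1, 2] with values [14, 11, 7]. Replacing that slice with [88, 86] (different length) produces [88, 86, 15, 9, 10].

[88, 86, 15, 9, 10]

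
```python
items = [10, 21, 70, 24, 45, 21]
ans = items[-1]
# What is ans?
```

items has length 6. Negative index -1 maps to positive index 6 + (-1) = 5. items[5] = 21.

21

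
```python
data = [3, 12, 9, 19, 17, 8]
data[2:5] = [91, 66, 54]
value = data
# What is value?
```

data starts as [3, 12, 9, 19, 17, 8] (length 6). The slice data[2:5] covers indices [2, 3, 4] with values [9, 19, 17]. Replacing that slice with [91, 66, 54] (same length) produces [3, 12, 91, 66, 54, 8].

[3, 12, 91, 66, 54, 8]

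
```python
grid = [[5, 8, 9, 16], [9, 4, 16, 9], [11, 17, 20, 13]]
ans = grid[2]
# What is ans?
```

grid has 3 rows. Row 2 is [11, 17, 20, 13].

[11, 17, 20, 13]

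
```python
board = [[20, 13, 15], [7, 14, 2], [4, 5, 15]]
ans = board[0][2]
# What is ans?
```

board[0] = [20, 13, 15]. Taking column 2 of that row yields 15.

15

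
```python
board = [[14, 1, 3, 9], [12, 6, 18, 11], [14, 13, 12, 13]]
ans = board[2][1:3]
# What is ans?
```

board[2] = [14, 13, 12, 13]. board[2] has length 4. The slice board[2][1:3] selects indices [1, 2] (1->13, 2->12), giving [13, 12].

[13, 12]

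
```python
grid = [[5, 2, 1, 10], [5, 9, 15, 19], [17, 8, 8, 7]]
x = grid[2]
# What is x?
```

grid has 3 rows. Row 2 is [17, 8, 8, 7].

[17, 8, 8, 7]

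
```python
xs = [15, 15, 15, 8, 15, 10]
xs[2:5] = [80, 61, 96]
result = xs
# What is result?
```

xs starts as [15, 15, 15, 8, 15, 10] (length 6). The slice xs[2:5] covers indices [2, 3, 4] with values [15, 8, 15]. Replacing that slice with [80, 61, 96] (same length) produces [15, 15, 80, 61, 96, 10].

[15, 15, 80, 61, 96, 10]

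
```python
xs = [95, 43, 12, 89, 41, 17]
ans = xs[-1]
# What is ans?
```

xs has length 6. Negative index -1 maps to positive index 6 + (-1) = 5. xs[5] = 17.

17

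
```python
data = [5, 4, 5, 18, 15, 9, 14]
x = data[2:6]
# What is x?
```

data has length 7. The slice data[2:6] selects indices [2, 3, 4, 5] (2->5, 3->18, 4->15, 5->9), giving [5, 18, 15, 9].

[5, 18, 15, 9]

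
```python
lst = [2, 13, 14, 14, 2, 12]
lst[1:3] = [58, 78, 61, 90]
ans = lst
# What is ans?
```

lst starts as [2, 13, 14, 14, 2, 12] (length 6). The slice lst[1:3] covers indices [1, 2] with values [13, 14]. Replacing that slice with [58, 78, 61, 90] (different length) produces [2, 58, 78, 61, 90, 14, 2, 12].

[2, 58, 78, 61, 90, 14, 2, 12]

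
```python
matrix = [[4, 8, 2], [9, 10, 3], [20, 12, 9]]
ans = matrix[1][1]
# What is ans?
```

matrix[1] = [9, 10, 3]. Taking column 1 of that row yields 10.

10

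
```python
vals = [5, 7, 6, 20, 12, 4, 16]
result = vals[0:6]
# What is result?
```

vals has length 7. The slice vals[0:6] selects indices [0, 1, 2, 3, 4, 5] (0->5, 1->7, 2->6, 3->20, 4->12, 5->4), giving [5, 7, 6, 20, 12, 4].

[5, 7, 6, 20, 12, 4]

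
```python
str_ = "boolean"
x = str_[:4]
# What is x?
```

str_ has length 7. The slice str_[:4] selects indices [0, 1, 2, 3] (0->'b', 1->'o', 2->'o', 3->'l'), giving 'bool'.

'bool'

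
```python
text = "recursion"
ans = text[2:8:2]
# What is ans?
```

text has length 9. The slice text[2:8:2] selects indices [2, 4, 6] (2->'c', 4->'r', 6->'i'), giving 'cri'.

'cri'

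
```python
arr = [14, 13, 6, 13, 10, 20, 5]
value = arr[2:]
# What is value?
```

arr has length 7. The slice arr[2:] selects indices [2, 3, 4, 5, 6] (2->6, 3->13, 4->10, 5->20, 6->5), giving [6, 13, 10, 20, 5].

[6, 13, 10, 20, 5]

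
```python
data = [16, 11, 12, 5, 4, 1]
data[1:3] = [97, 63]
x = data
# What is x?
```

data starts as [16, 11, 12, 5, 4, 1] (length 6). The slice data[1:3] covers indices [1, 2] with values [11, 12]. Replacing that slice with [97, 63] (same length) produces [16, 97, 63, 5, 4, 1].

[16, 97, 63, 5, 4, 1]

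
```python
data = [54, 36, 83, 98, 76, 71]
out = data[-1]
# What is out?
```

data has length 6. Negative index -1 maps to positive index 6 + (-1) = 5. data[5] = 71.

71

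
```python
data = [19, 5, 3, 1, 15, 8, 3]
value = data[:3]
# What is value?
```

data has length 7. The slice data[:3] selects indices [0, 1, 2] (0->19, 1->5, 2->3), giving [19, 5, 3].

[19, 5, 3]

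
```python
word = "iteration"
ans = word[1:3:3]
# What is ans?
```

word has length 9. The slice word[1:3:3] selects indices [1] (1->'t'), giving 't'.

't'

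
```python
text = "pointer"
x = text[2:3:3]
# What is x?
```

text has length 7. The slice text[2:3:3] selects indices [2] (2->'i'), giving 'i'.

'i'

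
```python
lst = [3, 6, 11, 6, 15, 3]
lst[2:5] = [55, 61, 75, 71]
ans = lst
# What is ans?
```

lst starts as [3, 6, 11, 6, 15, 3] (length 6). The slice lst[2:5] covers indices [2, 3, 4] with values [11, 6, 15]. Replacing that slice with [55, 61, 75, 71] (different length) produces [3, 6, 55, 61, 75, 71, 3].

[3, 6, 55, 61, 75, 71, 3]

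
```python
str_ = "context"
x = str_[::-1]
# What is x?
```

str_ has length 7. The slice str_[::-1] selects indices [6, 5, 4, 3, 2, 1, 0] (6->'t', 5->'x', 4->'e', 3->'t', 2->'n', 1->'o', 0->'c'), giving 'txetnoc'.

'txetnoc'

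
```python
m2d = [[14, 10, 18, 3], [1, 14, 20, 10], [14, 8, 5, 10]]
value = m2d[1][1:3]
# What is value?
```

m2d[1] = [1, 14, 20, 10]. m2d[1] has length 4. The slice m2d[1][1:3] selects indices [1, 2] (1->14, 2->20), giving [14, 20].

[14, 20]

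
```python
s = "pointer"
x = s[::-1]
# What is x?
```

s has length 7. The slice s[::-1] selects indices [6, 5, 4, 3, 2, 1, 0] (6->'r', 5->'e', 4->'t', 3->'n', 2->'i', 1->'o', 0->'p'), giving 'retniop'.

'retniop'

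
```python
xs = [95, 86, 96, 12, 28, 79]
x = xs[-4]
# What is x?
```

xs has length 6. Negative index -4 maps to positive index 6 + (-4) = 2. xs[2] = 96.

96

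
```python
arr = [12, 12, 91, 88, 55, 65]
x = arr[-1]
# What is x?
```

arr has length 6. Negative index -1 maps to positive index 6 + (-1) = 5. arr[5] = 65.

65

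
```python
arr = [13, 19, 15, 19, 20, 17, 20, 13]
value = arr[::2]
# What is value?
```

arr has length 8. The slice arr[::2] selects indices [0, 2, 4, 6] (0->13, 2->15, 4->20, 6->20), giving [13, 15, 20, 20].

[13, 15, 20, 20]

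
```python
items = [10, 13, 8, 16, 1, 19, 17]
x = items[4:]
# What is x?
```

items has length 7. The slice items[4:] selects indices [4, 5, 6] (4->1, 5->19, 6->17), giving [1, 19, 17].

[1, 19, 17]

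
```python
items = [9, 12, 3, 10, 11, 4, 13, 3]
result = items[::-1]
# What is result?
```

items has length 8. The slice items[::-1] selects indices [7, 6, 5, 4, 3, 2, 1, 0] (7->3, 6->13, 5->4, 4->11, 3->10, 2->3, 1->12, 0->9), giving [3, 13, 4, 11, 10, 3, 12, 9].

[3, 13, 4, 11, 10, 3, 12, 9]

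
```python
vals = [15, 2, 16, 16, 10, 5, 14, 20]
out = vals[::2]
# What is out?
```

vals has length 8. The slice vals[::2] selects indices [0, 2, 4, 6] (0->15, 2->16, 4->10, 6->14), giving [15, 16, 10, 14].

[15, 16, 10, 14]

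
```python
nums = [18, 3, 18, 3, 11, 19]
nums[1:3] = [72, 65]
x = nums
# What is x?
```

nums starts as [18, 3, 18, 3, 11, 19] (length 6). The slice nums[1:3] covers indices [1, 2] with values [3, 18]. Replacing that slice with [72, 65] (same length) produces [18, 72, 65, 3, 11, 19].

[18, 72, 65, 3, 11, 19]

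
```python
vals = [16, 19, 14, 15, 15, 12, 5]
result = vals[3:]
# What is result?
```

vals has length 7. The slice vals[3:] selects indices [3, 4, 5, 6] (3->15, 4->15, 5->12, 6->5), giving [15, 15, 12, 5].

[15, 15, 12, 5]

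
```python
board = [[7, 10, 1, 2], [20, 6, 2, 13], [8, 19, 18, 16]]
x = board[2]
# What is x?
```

board has 3 rows. Row 2 is [8, 19, 18, 16].

[8, 19, 18, 16]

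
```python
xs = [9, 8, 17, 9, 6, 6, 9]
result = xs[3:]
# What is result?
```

xs has length 7. The slice xs[3:] selects indices [3, 4, 5, 6] (3->9, 4->6, 5->6, 6->9), giving [9, 6, 6, 9].

[9, 6, 6, 9]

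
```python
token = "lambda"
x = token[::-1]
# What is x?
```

token has length 6. The slice token[::-1] selects indices [5, 4, 3, 2, 1, 0] (5->'a', 4->'d', 3->'b', 2->'m', 1->'a', 0->'l'), giving 'adbmal'.

'adbmal'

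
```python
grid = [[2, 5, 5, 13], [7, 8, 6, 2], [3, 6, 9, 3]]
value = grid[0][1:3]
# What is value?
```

grid[0] = [2, 5, 5, 13]. grid[0] has length 4. The slice grid[0][1:3] selects indices [1, 2] (1->5, 2->5), giving [5, 5].

[5, 5]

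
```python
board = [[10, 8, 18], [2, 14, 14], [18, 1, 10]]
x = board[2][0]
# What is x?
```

board[2] = [18, 1, 10]. Taking column 0 of that row yields 18.

18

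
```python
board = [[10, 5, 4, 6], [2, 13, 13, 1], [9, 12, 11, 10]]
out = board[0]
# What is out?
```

board has 3 rows. Row 0 is [10, 5, 4, 6].

[10, 5, 4, 6]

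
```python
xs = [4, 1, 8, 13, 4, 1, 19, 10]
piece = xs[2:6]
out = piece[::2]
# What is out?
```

xs has length 8. The slice xs[2:6] selects indices [2, 3, 4, 5] (2->8, 3->13, 4->4, 5->1), giving [8, 13, 4, 1]. So piece = [8, 13, 4, 1]. piece has length 4. The slice piece[::2] selects indices [0, 2] (0->8, 2->4), giving [8, 4].

[8, 4]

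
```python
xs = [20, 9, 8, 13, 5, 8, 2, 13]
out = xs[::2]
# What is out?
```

xs has length 8. The slice xs[::2] selects indices [0, 2, 4, 6] (0->20, 2->8, 4->5, 6->2), giving [20, 8, 5, 2].

[20, 8, 5, 2]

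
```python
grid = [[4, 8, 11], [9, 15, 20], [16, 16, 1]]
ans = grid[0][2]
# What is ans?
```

grid[0] = [4, 8, 11]. Taking column 2 of that row yields 11.

11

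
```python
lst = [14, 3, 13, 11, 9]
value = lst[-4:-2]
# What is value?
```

lst has length 5. The slice lst[-4:-2] selects indices [1, 2] (1->3, 2->13), giving [3, 13].

[3, 13]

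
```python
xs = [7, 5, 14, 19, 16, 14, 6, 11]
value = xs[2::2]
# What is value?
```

xs has length 8. The slice xs[2::2] selects indices [2, 4, 6] (2->14, 4->16, 6->6), giving [14, 16, 6].

[14, 16, 6]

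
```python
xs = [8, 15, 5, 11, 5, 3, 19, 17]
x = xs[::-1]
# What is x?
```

xs has length 8. The slice xs[::-1] selects indices [7, 6, 5, 4, 3, 2, 1, 0] (7->17, 6->19, 5->3, 4->5, 3->11, 2->5, 1->15, 0->8), giving [17, 19, 3, 5, 11, 5, 15, 8].

[17, 19, 3, 5, 11, 5, 15, 8]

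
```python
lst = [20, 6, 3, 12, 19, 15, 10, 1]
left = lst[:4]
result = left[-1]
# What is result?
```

lst has length 8. The slice lst[:4] selects indices [0, 1, 2, 3] (0->20, 1->6, 2->3, 3->12), giving [20, 6, 3, 12]. So left = [20, 6, 3, 12]. Then left[-1] = 12.

12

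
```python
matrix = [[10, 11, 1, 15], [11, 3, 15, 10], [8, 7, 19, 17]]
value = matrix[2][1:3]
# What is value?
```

matrix[2] = [8, 7, 19, 17]. matrix[2] has length 4. The slice matrix[2][1:3] selects indices [1, 2] (1->7, 2->19), giving [7, 19].

[7, 19]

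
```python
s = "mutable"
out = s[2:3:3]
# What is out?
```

s has length 7. The slice s[2:3:3] selects indices [2] (2->'t'), giving 't'.

't'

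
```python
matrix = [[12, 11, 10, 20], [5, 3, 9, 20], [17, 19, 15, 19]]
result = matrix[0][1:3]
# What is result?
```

matrix[0] = [12, 11, 10, 20]. matrix[0] has length 4. The slice matrix[0][1:3] selects indices [1, 2] (1->11, 2->10), giving [11, 10].

[11, 10]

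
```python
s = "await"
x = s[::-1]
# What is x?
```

s has length 5. The slice s[::-1] selects indices [4, 3, 2, 1, 0] (4->'t', 3->'i', 2->'a', 1->'w', 0->'a'), giving 'tiawa'.

'tiawa'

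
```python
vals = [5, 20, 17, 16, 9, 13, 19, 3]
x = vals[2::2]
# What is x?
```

vals has length 8. The slice vals[2::2] selects indices [2, 4, 6] (2->17, 4->9, 6->19), giving [17, 9, 19].

[17, 9, 19]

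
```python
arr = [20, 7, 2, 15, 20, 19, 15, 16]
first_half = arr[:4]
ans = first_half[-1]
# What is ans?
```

arr has length 8. The slice arr[:4] selects indices [0, 1, 2, 3] (0->20, 1->7, 2->2, 3->15), giving [20, 7, 2, 15]. So first_half = [20, 7, 2, 15]. Then first_half[-1] = 15.

15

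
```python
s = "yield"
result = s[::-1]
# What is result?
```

s has length 5. The slice s[::-1] selects indices [4, 3, 2, 1, 0] (4->'d', 3->'l', 2->'e', 1->'i', 0->'y'), giving 'dleiy'.

'dleiy'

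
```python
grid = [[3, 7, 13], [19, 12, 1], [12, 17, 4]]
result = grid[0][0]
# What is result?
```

grid[0] = [3, 7, 13]. Taking column 0 of that row yields 3.

3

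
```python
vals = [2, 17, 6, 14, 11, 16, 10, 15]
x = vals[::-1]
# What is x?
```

vals has length 8. The slice vals[::-1] selects indices [7, 6, 5, 4, 3, 2, 1, 0] (7->15, 6->10, 5->16, 4->11, 3->14, 2->6, 1->17, 0->2), giving [15, 10, 16, 11, 14, 6, 17, 2].

[15, 10, 16, 11, 14, 6, 17, 2]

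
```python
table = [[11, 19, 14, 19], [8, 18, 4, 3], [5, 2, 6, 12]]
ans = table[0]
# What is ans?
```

table has 3 rows. Row 0 is [11, 19, 14, 19].

[11, 19, 14, 19]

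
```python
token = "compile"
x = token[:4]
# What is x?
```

token has length 7. The slice token[:4] selects indices [0, 1, 2, 3] (0->'c', 1->'o', 2->'m', 3->'p'), giving 'comp'.

'comp'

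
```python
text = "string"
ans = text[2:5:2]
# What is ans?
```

text has length 6. The slice text[2:5:2] selects indices [2, 4] (2->'r', 4->'n'), giving 'rn'.

'rn'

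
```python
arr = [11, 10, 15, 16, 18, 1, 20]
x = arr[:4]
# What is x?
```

arr has length 7. The slice arr[:4] selects indices [0, 1, 2, 3] (0->11, 1->10, 2->15, 3->16), giving [11, 10, 15, 16].

[11, 10, 15, 16]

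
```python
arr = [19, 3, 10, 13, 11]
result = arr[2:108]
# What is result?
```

arr has length 5. The slice arr[2:108] selects indices [2, 3, 4] (2->10, 3->13, 4->11), giving [10, 13, 11].

[10, 13, 11]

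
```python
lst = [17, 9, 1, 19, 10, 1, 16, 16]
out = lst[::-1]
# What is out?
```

lst has length 8. The slice lst[::-1] selects indices [7, 6, 5, 4, 3, 2, 1, 0] (7->16, 6->16, 5->1, 4->10, 3->19, 2->1, 1->9, 0->17), giving [16, 16, 1, 10, 19, 1, 9, 17].

[16, 16, 1, 10, 19, 1, 9, 17]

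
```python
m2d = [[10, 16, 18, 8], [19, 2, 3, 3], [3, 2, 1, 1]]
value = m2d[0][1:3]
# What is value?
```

m2d[0] = [10, 16, 18, 8]. m2d[0] has length 4. The slice m2d[0][1:3] selects indices [1, 2] (1->16, 2->18), giving [16, 18].

[16, 18]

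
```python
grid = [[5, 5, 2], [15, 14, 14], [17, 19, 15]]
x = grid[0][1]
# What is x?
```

grid[0] = [5, 5, 2]. Taking column 1 of that row yields 5.

5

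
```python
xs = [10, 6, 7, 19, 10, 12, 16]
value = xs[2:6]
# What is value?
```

xs has length 7. The slice xs[2:6] selects indices [2, 3, 4, 5] (2->7, 3->19, 4->10, 5->12), giving [7, 19, 10, 12].

[7, 19, 10, 12]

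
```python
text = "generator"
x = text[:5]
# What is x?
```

text has length 9. The slice text[:5] selects indices [0, 1, 2, 3, 4] (0->'g', 1->'e', 2->'n', 3->'e', 4->'r'), giving 'gener'.

'gener'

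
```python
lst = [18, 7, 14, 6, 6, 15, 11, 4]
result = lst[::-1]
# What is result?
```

lst has length 8. The slice lst[::-1] selects indices [7, 6, 5, 4, 3, 2, 1, 0] (7->4, 6->11, 5->15, 4->6, 3->6, 2->14, 1->7, 0->18), giving [4, 11, 15, 6, 6, 14, 7, 18].

[4, 11, 15, 6, 6, 14, 7, 18]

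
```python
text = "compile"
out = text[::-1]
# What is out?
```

text has length 7. The slice text[::-1] selects indices [6, 5, 4, 3, 2, 1, 0] (6->'e', 5->'l', 4->'i', 3->'p', 2->'m', 1->'o', 0->'c'), giving 'elipmoc'.

'elipmoc'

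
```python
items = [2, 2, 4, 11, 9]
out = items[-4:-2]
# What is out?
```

items has length 5. The slice items[-4:-2] selects indices [1, 2] (1->2, 2->4), giving [2, 4].

[2, 4]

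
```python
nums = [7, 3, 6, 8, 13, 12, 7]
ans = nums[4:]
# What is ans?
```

nums has length 7. The slice nums[4:] selects indices [4, 5, 6] (4->13, 5->12, 6->7), giving [13, 12, 7].

[13, 12, 7]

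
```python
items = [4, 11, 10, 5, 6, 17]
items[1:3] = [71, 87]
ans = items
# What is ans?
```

items starts as [4, 11, 10, 5, 6, 17] (length 6). The slice items[1:3] covers indices [1, 2] with values [11, 10]. Replacing that slice with [71, 87] (same length) produces [4, 71, 87, 5, 6, 17].

[4, 71, 87, 5, 6, 17]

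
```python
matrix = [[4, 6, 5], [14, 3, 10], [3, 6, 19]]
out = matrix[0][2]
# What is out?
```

matrix[0] = [4, 6, 5]. Taking column 2 of that row yields 5.

5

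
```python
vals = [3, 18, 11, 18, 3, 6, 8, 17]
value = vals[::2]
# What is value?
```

vals has length 8. The slice vals[::2] selects indices [0, 2, 4, 6] (0->3, 2->11, 4->3, 6->8), giving [3, 11, 3, 8].

[3, 11, 3, 8]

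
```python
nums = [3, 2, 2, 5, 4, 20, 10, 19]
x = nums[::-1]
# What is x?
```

nums has length 8. The slice nums[::-1] selects indices [7, 6, 5, 4, 3, 2, 1, 0] (7->19, 6->10, 5->20, 4->4, 3->5, 2->2, 1->2, 0->3), giving [19, 10, 20, 4, 5, 2, 2, 3].

[19, 10, 20, 4, 5, 2, 2, 3]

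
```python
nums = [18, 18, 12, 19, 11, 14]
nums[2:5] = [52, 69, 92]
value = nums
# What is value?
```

nums starts as [18, 18, 12, 19, 11, 14] (length 6). The slice nums[2:5] covers indices [2, 3, 4] with values [12, 19, 11]. Replacing that slice with [52, 69, 92] (same length) produces [18, 18, 52, 69, 92, 14].

[18, 18, 52, 69, 92, 14]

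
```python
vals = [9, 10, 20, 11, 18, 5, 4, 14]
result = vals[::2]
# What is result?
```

vals has length 8. The slice vals[::2] selects indices [0, 2, 4, 6] (0->9, 2->20, 4->18, 6->4), giving [9, 20, 18, 4].

[9, 20, 18, 4]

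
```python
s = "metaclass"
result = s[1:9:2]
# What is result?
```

s has length 9. The slice s[1:9:2] selects indices [1, 3, 5, 7] (1->'e', 3->'a', 5->'l', 7->'s'), giving 'eals'.

'eals'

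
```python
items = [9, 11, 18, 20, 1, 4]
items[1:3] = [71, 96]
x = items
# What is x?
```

items starts as [9, 11, 18, 20, 1, 4] (length 6). The slice items[1:3] covers indices [1, 2] with values [11, 18]. Replacing that slice with [71, 96] (same length) produces [9, 71, 96, 20, 1, 4].

[9, 71, 96, 20, 1, 4]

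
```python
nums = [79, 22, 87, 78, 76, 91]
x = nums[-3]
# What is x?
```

nums has length 6. Negative index -3 maps to positive index 6 + (-3) = 3. nums[3] = 78.

78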